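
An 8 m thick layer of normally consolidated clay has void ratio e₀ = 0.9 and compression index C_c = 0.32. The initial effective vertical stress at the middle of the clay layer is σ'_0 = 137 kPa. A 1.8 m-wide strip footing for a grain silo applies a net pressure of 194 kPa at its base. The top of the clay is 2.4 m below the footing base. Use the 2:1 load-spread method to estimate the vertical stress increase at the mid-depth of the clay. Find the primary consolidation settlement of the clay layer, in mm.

S_c ≈ 158 mm

Mid-depth of clay below the footing base: z = 2.4 + 8/2 = 6.4 m.
Stress increase at mid-clay by the 2:1 spreading method:
Δσ = qB/(B+z) = 194×1.8/(1.8+6.4) = 42.585 kPa
Final effective stress: σ'_f = σ'_0 + Δσ = 137 + 42.585 = 179.59 kPa.
Normally consolidated clay, so the full stress increment lies on the virgin compression line:
S_c = C_c·H/(1+e₀)·log₁₀(σ'_f/σ'_0) = 0.32×8/(1+0.9)×log₁₀(179.59/137)
    = 1.3474 × 0.11756 = 0.1584 m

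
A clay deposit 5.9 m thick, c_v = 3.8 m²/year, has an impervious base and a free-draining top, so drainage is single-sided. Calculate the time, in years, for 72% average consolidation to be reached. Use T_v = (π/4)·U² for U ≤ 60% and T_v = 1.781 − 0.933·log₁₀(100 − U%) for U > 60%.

t ≈ 3.95 years

Drainage path length: H_d = H = 5.9 m (single drainage).
U > 60%: T_v = 1.781 − 0.933·log₁₀(100 − 72) = 0.4308.
t = T_v·H_d²/c_v = 0.4308×5.9²/3.8 = 3.946 years.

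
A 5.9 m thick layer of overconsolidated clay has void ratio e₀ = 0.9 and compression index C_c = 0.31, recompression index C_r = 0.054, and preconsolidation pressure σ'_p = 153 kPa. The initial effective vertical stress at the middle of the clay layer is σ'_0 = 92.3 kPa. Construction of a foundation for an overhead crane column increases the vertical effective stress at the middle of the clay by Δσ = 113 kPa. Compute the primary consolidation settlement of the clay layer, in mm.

S_c ≈ 160 mm

Final effective stress: σ'_f = 92.3 + 113 = 205.3 kPa.
σ'_f = 205.3 > σ'_p = 153 kPa, so the stress path crosses the preconsolidation pressure — recompression up to σ'_p, then virgin compression beyond:
S_c = H/(1+e₀)·[C_r·log₁₀(σ'_p/σ'_0) + C_c·log₁₀(σ'_f/σ'_p)]
    = 5.9/1.9 × [0.054×log₁₀(153/92.3) + 0.31×log₁₀(205.3/153)]
    = 3.1053 × [0.011852 + 0.039586] = 0.1597 m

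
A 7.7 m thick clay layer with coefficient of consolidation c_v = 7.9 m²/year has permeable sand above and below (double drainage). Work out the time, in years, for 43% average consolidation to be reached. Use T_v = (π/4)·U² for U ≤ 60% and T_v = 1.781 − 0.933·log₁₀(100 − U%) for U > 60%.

t ≈ 0.272 years

Drainage path length: H_d = H/2 = 3.85 m (double drainage).
U ≤ 60%: T_v = (π/4)·U² = (π/4)×0.43² = 0.14522.
t = T_v·H_d²/c_v = 0.14522×3.85²/7.9 = 0.2725 years.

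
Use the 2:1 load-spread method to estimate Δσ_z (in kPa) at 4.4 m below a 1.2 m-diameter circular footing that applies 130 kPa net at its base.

Δσ_z ≈ 5.97 kPa

By the 2:1 method the load spreads at 1 horizontal : 2 vertical, so at depth z the loaded area has grown by z in each plan dimension:
Δσ ≈ qD²/(D+z)² = 130×1.2²/(1.2+4.4)² = 5.9694 kPa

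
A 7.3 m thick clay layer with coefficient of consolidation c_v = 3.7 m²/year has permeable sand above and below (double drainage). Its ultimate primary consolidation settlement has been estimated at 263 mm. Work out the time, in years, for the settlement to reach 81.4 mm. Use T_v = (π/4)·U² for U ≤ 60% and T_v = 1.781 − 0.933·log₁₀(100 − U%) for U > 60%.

t ≈ 0.271 years

Drainage path length: H_d = H/2 = 3.65 m (double drainage).
U = S(t)/S_ult = 81.4/263 = 0.3095.
U ≤ 60%: T_v = (π/4)·U² = (π/4)×0.30951² = 0.075236.
t = T_v·H_d²/c_v = 0.075236×3.65²/3.7 = 0.2709 years.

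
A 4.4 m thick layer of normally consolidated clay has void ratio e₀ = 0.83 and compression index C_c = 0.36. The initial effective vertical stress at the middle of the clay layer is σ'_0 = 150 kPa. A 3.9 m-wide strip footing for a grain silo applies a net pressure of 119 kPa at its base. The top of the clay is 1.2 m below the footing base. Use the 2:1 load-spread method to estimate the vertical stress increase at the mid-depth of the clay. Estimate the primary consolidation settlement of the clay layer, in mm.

Mid-depth of clay below the footing base: z = 1.2 + 4.4/2 = 3.4 m.
Stress increase at mid-clay by the 2:1 spreading method:
Δσ = qB/(B+z) = 119×3.9/(3.9+3.4) = 63.575 kPa
Final effective stress: σ'_f = σ'_0 + Δσ = 150 + 63.575 = 213.57 kPa.
Normally consolidated clay, so the full stress increment lies on the virgin compression line:
S_c = C_c·H/(1+e₀)·log₁₀(σ'_f/σ'_0) = 0.36×4.4/(1+0.83)×log₁₀(213.57/150)
    = 0.86557 × 0.15345 = 0.1328 m

S_c ≈ 133 mm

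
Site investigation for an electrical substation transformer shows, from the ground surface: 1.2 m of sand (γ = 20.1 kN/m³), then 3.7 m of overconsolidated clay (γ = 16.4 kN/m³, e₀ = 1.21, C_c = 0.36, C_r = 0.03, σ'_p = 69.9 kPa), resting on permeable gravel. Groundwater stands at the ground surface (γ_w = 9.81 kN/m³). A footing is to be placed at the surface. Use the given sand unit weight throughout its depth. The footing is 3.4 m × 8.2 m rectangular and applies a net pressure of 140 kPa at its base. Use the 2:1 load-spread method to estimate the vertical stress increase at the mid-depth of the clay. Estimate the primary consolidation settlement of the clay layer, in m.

S_c ≈ 0.0526 m

Mid-depth of clay below the ground surface: z = 1.2 + 3.7/2 = 3.05 m.
Total vertical stress at mid-clay: σ_v = 20.1×1.2 + 16.4×1.85 = 54.46 kPa.
Pore pressure: u = 9.81×(3.05 − 0) = 29.921 kPa.
Initial effective stress: σ'_0 = σ_v − u = 54.46 − 29.921 = 24.539 kPa.
Stress increase at mid-clay by the 2:1 spreading method:
Δσ = qBL/((B+z)(L+z)) = 140×3.4×8.2/((3.4+3.05)(8.2+3.05)) = 53.791 kPa
Final effective stress: σ'_f = 24.539 + 53.791 = 78.33 kPa.
σ'_f = 78.33 > σ'_p = 69.9 kPa, so the stress path crosses the preconsolidation pressure — recompression up to σ'_p, then virgin compression beyond:
S_c = H/(1+e₀)·[C_r·log₁₀(σ'_p/σ'_0) + C_c·log₁₀(σ'_f/σ'_p)]
    = 3.7/2.21 × [0.03×log₁₀(69.9/24.539) + 0.36×log₁₀(78.33/69.9)]
    = 1.6742 × [0.013639 + 0.017802] = 0.05264 m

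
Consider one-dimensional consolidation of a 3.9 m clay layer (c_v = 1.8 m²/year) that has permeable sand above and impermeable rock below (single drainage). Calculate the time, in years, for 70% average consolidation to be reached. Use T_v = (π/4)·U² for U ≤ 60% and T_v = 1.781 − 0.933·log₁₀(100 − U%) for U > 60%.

Drainage path length: H_d = H = 3.9 m (single drainage).
U > 60%: T_v = 1.781 − 0.933·log₁₀(100 − 70) = 0.40285.
t = T_v·H_d²/c_v = 0.40285×3.9²/1.8 = 3.404 years.

t ≈ 3.4 years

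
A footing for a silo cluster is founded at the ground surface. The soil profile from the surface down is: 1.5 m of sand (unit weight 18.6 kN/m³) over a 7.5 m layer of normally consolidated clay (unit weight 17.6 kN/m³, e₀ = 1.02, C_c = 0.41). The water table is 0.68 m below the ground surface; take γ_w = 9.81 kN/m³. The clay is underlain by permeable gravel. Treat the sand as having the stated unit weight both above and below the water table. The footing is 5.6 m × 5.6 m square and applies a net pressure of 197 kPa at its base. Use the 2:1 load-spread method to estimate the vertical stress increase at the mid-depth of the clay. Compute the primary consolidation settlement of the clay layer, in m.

S_c ≈ 0.481 m

Mid-depth of clay below the ground surface: z = 1.5 + 7.5/2 = 5.25 m.
Total vertical stress at mid-clay: σ_v = 18.6×1.5 + 17.6×3.75 = 93.9 kPa.
Pore pressure: u = 9.81×(5.25 − 0.68) = 44.832 kPa.
Initial effective stress: σ'_0 = σ_v − u = 93.9 − 44.832 = 49.068 kPa.
Stress increase at mid-clay by the 2:1 spreading method:
Δσ = qBL/((B+z)(L+z)) = 197×5.6×5.6/((5.6+5.25)(5.6+5.25)) = 52.479 kPa
Final effective stress: σ'_f = σ'_0 + Δσ = 49.068 + 52.479 = 101.55 kPa.
Normally consolidated clay, so the full stress increment lies on the virgin compression line:
S_c = C_c·H/(1+e₀)·log₁₀(σ'_f/σ'_0) = 0.41×7.5/(1+1.02)×log₁₀(101.55/49.068)
    = 1.5223 × 0.31588 = 0.4809 m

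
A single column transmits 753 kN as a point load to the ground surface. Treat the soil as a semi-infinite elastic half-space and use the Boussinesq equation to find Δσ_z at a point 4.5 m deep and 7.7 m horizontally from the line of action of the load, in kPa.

Δσ_z ≈ 0.581 kPa

Boussinesq vertical stress below a point load on an elastic half-space:
Δσ_z = 3P/(2πz²) · [1 + (r/z)²]^(−5/2)
r/z = 7.7/4.5 = 1.7111; [1+(r/z)²]^(−5/2) = 0.032704.
Δσ_z = 3×753/(2π×4.5²) × 0.032704 = 17.755 × 0.032704 = 0.5807 kPa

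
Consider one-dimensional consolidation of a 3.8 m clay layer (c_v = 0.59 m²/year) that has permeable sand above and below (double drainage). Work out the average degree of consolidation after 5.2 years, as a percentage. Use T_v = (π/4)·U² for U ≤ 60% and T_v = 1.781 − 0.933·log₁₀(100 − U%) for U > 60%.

Drainage path length: H_d = H/2 = 1.9 m (double drainage).
T_v = c_v·t/H_d² = 0.59×5.2/1.9² = 0.84986.
T_v = 0.84986 corresponds to the U > 60% branch:
U = 1 − 10^((1.781 − T_v)/0.933)/100 = 0.9005

U ≈ 90 %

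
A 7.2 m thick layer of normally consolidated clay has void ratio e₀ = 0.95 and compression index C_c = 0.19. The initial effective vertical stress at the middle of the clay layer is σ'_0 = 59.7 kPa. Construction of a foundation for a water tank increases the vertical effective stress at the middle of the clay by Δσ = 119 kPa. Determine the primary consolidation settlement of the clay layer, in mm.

S_c ≈ 334 mm

Final effective stress: σ'_f = σ'_0 + Δσ = 59.7 + 119 = 178.7 kPa.
Normally consolidated clay, so the full stress increment lies on the virgin compression line:
S_c = C_c·H/(1+e₀)·log₁₀(σ'_f/σ'_0) = 0.19×7.2/(1+0.95)×log₁₀(178.7/59.7)
    = 0.70154 × 0.47615 = 0.334 m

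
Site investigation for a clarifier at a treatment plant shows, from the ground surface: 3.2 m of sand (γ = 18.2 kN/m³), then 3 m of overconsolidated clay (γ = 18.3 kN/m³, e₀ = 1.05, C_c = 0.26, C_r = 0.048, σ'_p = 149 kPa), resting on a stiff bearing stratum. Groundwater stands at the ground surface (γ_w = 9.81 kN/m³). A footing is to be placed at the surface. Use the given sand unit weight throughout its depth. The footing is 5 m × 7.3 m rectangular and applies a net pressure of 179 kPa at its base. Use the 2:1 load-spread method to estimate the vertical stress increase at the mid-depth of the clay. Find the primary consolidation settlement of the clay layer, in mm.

Mid-depth of clay below the ground surface: z = 3.2 + 3/2 = 4.7 m.
Total vertical stress at mid-clay: σ_v = 18.2×3.2 + 18.3×1.5 = 85.69 kPa.
Pore pressure: u = 9.81×(4.7 − 0) = 46.107 kPa.
Initial effective stress: σ'_0 = σ_v − u = 85.69 − 46.107 = 39.583 kPa.
Stress increase at mid-clay by the 2:1 spreading method:
Δσ = qBL/((B+z)(L+z)) = 179×5×7.3/((5+4.7)(7.3+4.7)) = 56.13 kPa
Final effective stress: σ'_f = 39.583 + 56.13 = 95.713 kPa.
σ'_f = 95.713 ≤ σ'_p = 149 kPa, so the clay remains overconsolidated and only the recompression index applies:
S_c = C_r·H/(1+e₀)·log₁₀(σ'_f/σ'_0) = 0.048×3/2.05×log₁₀(95.713/39.583)
    = 0.070243 × 0.38346 = 0.02694 m

S_c ≈ 26.9 mm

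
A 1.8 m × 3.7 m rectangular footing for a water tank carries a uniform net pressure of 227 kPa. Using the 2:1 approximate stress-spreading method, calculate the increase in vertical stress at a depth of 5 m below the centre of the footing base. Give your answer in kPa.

Δσ_z ≈ 25.6 kPa

By the 2:1 method the load spreads at 1 horizontal : 2 vertical, so at depth z the loaded area has grown by z in each plan dimension:
Δσ = qBL/((B+z)(L+z)) = 227×1.8×3.7/((1.8+5)(3.7+5)) = 25.555 kPa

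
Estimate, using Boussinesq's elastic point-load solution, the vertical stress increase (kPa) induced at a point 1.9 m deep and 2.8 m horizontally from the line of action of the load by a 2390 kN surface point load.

Boussinesq vertical stress below a point load on an elastic half-space:
Δσ_z = 3P/(2πz²) · [1 + (r/z)²]^(−5/2)
r/z = 2.8/1.9 = 1.4737; [1+(r/z)²]^(−5/2) = 0.055815.
Δσ_z = 3×2390/(2π×1.9²) × 0.055815 = 316.11 × 0.055815 = 17.64 kPa

Δσ_z ≈ 17.6 kPa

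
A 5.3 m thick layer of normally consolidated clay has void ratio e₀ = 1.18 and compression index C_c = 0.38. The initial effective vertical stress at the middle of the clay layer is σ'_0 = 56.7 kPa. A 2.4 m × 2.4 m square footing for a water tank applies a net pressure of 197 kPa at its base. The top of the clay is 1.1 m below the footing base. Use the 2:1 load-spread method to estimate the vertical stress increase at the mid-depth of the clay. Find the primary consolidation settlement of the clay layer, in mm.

Mid-depth of clay below the footing base: z = 1.1 + 5.3/2 = 3.75 m.
Stress increase at mid-clay by the 2:1 spreading method:
Δσ = qBL/((B+z)(L+z)) = 197×2.4×2.4/((2.4+3.75)(2.4+3.75)) = 30.001 kPa
Final effective stress: σ'_f = σ'_0 + Δσ = 56.7 + 30.001 = 86.701 kPa.
Normally consolidated clay, so the full stress increment lies on the virgin compression line:
S_c = C_c·H/(1+e₀)·log₁₀(σ'_f/σ'_0) = 0.38×5.3/(1+1.18)×log₁₀(86.701/56.7)
    = 0.92385 × 0.18444 = 0.1704 m

S_c ≈ 170 mm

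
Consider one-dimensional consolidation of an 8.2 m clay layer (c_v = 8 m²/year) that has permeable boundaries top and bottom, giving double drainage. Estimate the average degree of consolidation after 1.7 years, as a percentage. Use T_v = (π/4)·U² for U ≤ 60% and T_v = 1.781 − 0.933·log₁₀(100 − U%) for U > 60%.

Drainage path length: H_d = H/2 = 4.1 m (double drainage).
T_v = c_v·t/H_d² = 8×1.7/4.1² = 0.80904.
T_v = 0.80904 corresponds to the U > 60% branch:
U = 1 − 10^((1.781 − T_v)/0.933)/100 = 0.8899

U ≈ 89 %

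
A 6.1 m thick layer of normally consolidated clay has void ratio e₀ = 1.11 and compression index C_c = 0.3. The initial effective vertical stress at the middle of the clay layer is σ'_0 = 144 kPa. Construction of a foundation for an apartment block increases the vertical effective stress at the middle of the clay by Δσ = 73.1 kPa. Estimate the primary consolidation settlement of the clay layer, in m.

S_c ≈ 0.155 m

Final effective stress: σ'_f = σ'_0 + Δσ = 144 + 73.1 = 217.1 kPa.
Normally consolidated clay, so the full stress increment lies on the virgin compression line:
S_c = C_c·H/(1+e₀)·log₁₀(σ'_f/σ'_0) = 0.3×6.1/(1+1.11)×log₁₀(217.1/144)
    = 0.8673 × 0.1783 = 0.1546 m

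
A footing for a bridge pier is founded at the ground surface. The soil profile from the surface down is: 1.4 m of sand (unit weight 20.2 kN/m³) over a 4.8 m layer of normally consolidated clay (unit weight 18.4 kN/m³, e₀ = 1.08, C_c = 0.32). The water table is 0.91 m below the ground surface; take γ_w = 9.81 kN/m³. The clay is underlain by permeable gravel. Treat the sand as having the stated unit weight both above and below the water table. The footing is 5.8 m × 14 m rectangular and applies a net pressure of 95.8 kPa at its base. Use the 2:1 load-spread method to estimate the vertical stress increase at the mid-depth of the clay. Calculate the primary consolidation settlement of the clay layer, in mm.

S_c ≈ 227 mm

Mid-depth of clay below the ground surface: z = 1.4 + 4.8/2 = 3.8 m.
Total vertical stress at mid-clay: σ_v = 20.2×1.4 + 18.4×2.4 = 72.44 kPa.
Pore pressure: u = 9.81×(3.8 − 0.91) = 28.351 kPa.
Initial effective stress: σ'_0 = σ_v − u = 72.44 − 28.351 = 44.089 kPa.
Stress increase at mid-clay by the 2:1 spreading method:
Δσ = qBL/((B+z)(L+z)) = 95.8×5.8×14/((5.8+3.8)(14+3.8)) = 45.523 kPa
Final effective stress: σ'_f = σ'_0 + Δσ = 44.089 + 45.523 = 89.612 kPa.
Normally consolidated clay, so the full stress increment lies on the virgin compression line:
S_c = C_c·H/(1+e₀)·log₁₀(σ'_f/σ'_0) = 0.32×4.8/(1+1.08)×log₁₀(89.612/44.089)
    = 0.73846 × 0.30804 = 0.2275 m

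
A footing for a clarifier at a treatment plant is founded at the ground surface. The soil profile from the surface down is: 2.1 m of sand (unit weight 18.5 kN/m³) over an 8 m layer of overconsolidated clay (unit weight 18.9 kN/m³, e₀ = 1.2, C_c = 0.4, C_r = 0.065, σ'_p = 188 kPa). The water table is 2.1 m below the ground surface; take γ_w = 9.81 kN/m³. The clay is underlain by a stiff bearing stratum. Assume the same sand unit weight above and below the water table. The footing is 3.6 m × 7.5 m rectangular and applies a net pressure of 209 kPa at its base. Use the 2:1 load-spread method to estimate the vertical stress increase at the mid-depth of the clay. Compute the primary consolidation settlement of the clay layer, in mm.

S_c ≈ 46.2 mm

Mid-depth of clay below the ground surface: z = 2.1 + 8/2 = 6.1 m.
Total vertical stress at mid-clay: σ_v = 18.5×2.1 + 18.9×4 = 114.45 kPa.
Pore pressure: u = 9.81×(6.1 − 2.1) = 39.24 kPa.
Initial effective stress: σ'_0 = σ_v − u = 114.45 − 39.24 = 75.21 kPa.
Stress increase at mid-clay by the 2:1 spreading method:
Δσ = qBL/((B+z)(L+z)) = 209×3.6×7.5/((3.6+6.1)(7.5+6.1)) = 42.776 kPa
Final effective stress: σ'_f = 75.21 + 42.776 = 117.99 kPa.
σ'_f = 117.99 ≤ σ'_p = 188 kPa, so the clay remains overconsolidated and only the recompression index applies:
S_c = C_r·H/(1+e₀)·log₁₀(σ'_f/σ'_0) = 0.065×8/2.2×log₁₀(117.99/75.21)
    = 0.23637 × 0.19557 = 0.04623 m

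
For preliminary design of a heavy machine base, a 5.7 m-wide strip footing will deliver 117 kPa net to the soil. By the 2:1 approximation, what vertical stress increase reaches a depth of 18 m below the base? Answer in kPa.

By the 2:1 method the load spreads at 1 horizontal : 2 vertical, so at depth z the loaded area has grown by z in each plan dimension:
Δσ = qB/(B+z) = 117×5.7/(5.7+18) = 28.139 kPa

Δσ_z ≈ 28.1 kPa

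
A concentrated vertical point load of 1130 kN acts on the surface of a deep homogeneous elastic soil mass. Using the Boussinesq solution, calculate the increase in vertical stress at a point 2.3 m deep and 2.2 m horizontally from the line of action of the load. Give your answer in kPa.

Δσ_z ≈ 20.1 kPa

Boussinesq vertical stress below a point load on an elastic half-space:
Δσ_z = 3P/(2πz²) · [1 + (r/z)²]^(−5/2)
r/z = 2.2/2.3 = 0.95652; [1+(r/z)²]^(−5/2) = 0.19707.
Δσ_z = 3×1130/(2π×2.3²) × 0.19707 = 101.99 × 0.19707 = 20.1 kPa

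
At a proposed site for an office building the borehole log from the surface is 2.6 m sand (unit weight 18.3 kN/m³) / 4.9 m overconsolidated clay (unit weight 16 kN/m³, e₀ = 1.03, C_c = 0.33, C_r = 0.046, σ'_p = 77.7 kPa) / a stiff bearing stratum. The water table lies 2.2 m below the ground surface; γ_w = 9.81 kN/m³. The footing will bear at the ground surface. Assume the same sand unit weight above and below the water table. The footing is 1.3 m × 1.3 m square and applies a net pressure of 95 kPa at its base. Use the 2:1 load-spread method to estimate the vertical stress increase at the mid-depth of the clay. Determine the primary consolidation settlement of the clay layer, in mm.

S_c ≈ 3.16 mm

Mid-depth of clay below the ground surface: z = 2.6 + 4.9/2 = 5.05 m.
Total vertical stress at mid-clay: σ_v = 18.3×2.6 + 16×2.45 = 86.78 kPa.
Pore pressure: u = 9.81×(5.05 − 2.2) = 27.959 kPa.
Initial effective stress: σ'_0 = σ_v − u = 86.78 − 27.959 = 58.821 kPa.
Stress increase at mid-clay by the 2:1 spreading method:
Δσ = qBL/((B+z)(L+z)) = 95×1.3×1.3/((1.3+5.05)(1.3+5.05)) = 3.9816 kPa
Final effective stress: σ'_f = 58.821 + 3.9816 = 62.803 kPa.
σ'_f = 62.803 ≤ σ'_p = 77.7 kPa, so the clay remains overconsolidated and only the recompression index applies:
S_c = C_r·H/(1+e₀)·log₁₀(σ'_f/σ'_0) = 0.046×4.9/2.03×log₁₀(62.803/58.821)
    = 0.11103 × 0.028448 = 0.003159 m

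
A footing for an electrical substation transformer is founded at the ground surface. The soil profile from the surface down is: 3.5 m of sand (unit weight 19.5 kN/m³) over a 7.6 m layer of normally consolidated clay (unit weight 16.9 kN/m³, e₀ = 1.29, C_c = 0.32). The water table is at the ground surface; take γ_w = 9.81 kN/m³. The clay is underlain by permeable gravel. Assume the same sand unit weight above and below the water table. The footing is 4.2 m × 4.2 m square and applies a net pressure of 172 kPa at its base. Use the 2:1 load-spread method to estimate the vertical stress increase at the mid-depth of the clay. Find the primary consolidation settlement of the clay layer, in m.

Mid-depth of clay below the ground surface: z = 3.5 + 7.6/2 = 7.3 m.
Total vertical stress at mid-clay: σ_v = 19.5×3.5 + 16.9×3.8 = 132.47 kPa.
Pore pressure: u = 9.81×(7.3 − 0) = 71.613 kPa.
Initial effective stress: σ'_0 = σ_v − u = 132.47 − 71.613 = 60.857 kPa.
Stress increase at mid-clay by the 2:1 spreading method:
Δσ = qBL/((B+z)(L+z)) = 172×4.2×4.2/((4.2+7.3)(4.2+7.3)) = 22.942 kPa
Final effective stress: σ'_f = σ'_0 + Δσ = 60.857 + 22.942 = 83.799 kPa.
Normally consolidated clay, so the full stress increment lies on the virgin compression line:
S_c = C_c·H/(1+e₀)·log₁₀(σ'_f/σ'_0) = 0.32×7.6/(1+1.29)×log₁₀(83.799/60.857)
    = 1.062 × 0.13893 = 0.1475 m

S_c ≈ 0.148 m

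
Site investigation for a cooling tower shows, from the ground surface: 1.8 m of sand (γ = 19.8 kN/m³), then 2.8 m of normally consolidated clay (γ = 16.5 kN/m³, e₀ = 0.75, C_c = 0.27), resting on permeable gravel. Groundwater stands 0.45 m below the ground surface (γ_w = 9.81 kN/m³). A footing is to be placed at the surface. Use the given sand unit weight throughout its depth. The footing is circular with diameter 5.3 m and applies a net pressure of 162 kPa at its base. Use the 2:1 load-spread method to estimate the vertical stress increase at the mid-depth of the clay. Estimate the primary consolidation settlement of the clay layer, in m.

Mid-depth of clay below the ground surface: z = 1.8 + 2.8/2 = 3.2 m.
Total vertical stress at mid-clay: σ_v = 19.8×1.8 + 16.5×1.4 = 58.74 kPa.
Pore pressure: u = 9.81×(3.2 − 0.45) = 26.978 kPa.
Initial effective stress: σ'_0 = σ_v − u = 58.74 − 26.978 = 31.762 kPa.
Stress increase at mid-clay by the 2:1 spreading method:
Δσ ≈ qD²/(D+z)² = 162×5.3²/(5.3+3.2)² = 62.984 kPa
Final effective stress: σ'_f = σ'_0 + Δσ = 31.762 + 62.984 = 94.746 kPa.
Normally consolidated clay, so the full stress increment lies on the virgin compression line:
S_c = C_c·H/(1+e₀)·log₁₀(σ'_f/σ'_0) = 0.27×2.8/(1+0.75)×log₁₀(94.746/31.762)
    = 0.432 × 0.47465 = 0.205 m

S_c ≈ 0.205 m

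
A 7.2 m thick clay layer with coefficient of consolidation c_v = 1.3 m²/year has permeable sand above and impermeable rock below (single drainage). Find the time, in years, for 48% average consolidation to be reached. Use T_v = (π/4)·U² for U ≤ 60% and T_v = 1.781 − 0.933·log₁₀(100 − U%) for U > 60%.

Drainage path length: H_d = H = 7.2 m (single drainage).
U ≤ 60%: T_v = (π/4)·U² = (π/4)×0.48² = 0.18096.
t = T_v·H_d²/c_v = 0.18096×7.2²/1.3 = 7.216 years.

t ≈ 7.22 years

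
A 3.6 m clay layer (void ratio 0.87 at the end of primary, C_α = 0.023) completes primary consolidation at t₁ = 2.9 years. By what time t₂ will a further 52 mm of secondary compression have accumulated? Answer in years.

S_s = C_α·H/(1+e_p)·log₁₀(t₂/t₁) ⇒ log₁₀(t₂/t₁) = S_s·(1+e_p)/(C_α·H).
log₁₀(t₂/t₁) = 0.052 × (1+0.87) / (0.023×3.6) = 1.174
t₂ = t₁ × 10^1.174 = 2.9 × 14.94 = 43.33 years

t₂ ≈ 43.3 years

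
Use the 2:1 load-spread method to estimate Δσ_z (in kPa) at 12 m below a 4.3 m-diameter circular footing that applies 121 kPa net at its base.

By the 2:1 method the load spreads at 1 horizontal : 2 vertical, so at depth z the loaded area has grown by z in each plan dimension:
Δσ ≈ qD²/(D+z)² = 121×4.3²/(4.3+12)² = 8.4207 kPa

Δσ_z ≈ 8.42 kPa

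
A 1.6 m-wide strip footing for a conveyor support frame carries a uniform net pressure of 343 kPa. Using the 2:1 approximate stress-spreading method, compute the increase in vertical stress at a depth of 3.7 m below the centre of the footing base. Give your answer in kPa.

Δσ_z ≈ 104 kPa

By the 2:1 method the load spreads at 1 horizontal : 2 vertical, so at depth z the loaded area has grown by z in each plan dimension:
Δσ = qB/(B+z) = 343×1.6/(1.6+3.7) = 103.55 kPa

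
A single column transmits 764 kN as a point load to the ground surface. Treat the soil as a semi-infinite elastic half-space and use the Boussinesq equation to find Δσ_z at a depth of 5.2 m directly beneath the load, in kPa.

Δσ_z ≈ 13.5 kPa

Boussinesq vertical stress below a point load on an elastic half-space:
Δσ_z = 3P/(2πz²) · [1 + (r/z)²]^(−5/2)
r/z = 0/5.2 = 0; [1+(r/z)²]^(−5/2) = 1.
Δσ_z = 3×764/(2π×5.2²) × 1 = 13.491 × 1 = 13.49 kPa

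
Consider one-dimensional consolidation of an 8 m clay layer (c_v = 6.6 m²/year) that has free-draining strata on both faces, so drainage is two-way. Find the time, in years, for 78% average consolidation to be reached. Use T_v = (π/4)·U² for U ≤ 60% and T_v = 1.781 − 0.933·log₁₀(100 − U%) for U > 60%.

Drainage path length: H_d = H/2 = 4 m (double drainage).
U > 60%: T_v = 1.781 − 0.933·log₁₀(100 − 78) = 0.52852.
t = T_v·H_d²/c_v = 0.52852×4²/6.6 = 1.281 years.

t ≈ 1.28 years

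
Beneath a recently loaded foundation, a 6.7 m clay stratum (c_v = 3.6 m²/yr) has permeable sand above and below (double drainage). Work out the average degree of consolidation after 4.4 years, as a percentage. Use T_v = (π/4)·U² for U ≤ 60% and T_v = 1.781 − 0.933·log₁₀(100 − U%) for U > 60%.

Drainage path length: H_d = H/2 = 3.35 m (double drainage).
T_v = c_v·t/H_d² = 3.6×4.4/3.35² = 1.4115.
T_v = 1.4115 corresponds to the U > 60% branch:
U = 1 − 10^((1.781 − T_v)/0.933)/100 = 0.9751

U ≈ 97.5 %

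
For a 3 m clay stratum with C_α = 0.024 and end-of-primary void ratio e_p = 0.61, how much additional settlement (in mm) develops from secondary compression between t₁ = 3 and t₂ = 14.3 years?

Secondary compression: S_s = C_α·H/(1+e_p)·log₁₀(t₂/t₁)
S_s = 0.024×3/(1+0.61)×log₁₀(14.3/3)
    = 0.04472 × 0.6782 = 0.03033 m

S_s ≈ 30.3 mm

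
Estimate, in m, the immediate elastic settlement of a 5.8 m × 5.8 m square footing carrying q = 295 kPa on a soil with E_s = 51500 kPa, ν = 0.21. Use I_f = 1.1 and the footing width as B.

Immediate (elastic) settlement: S_e = q·B·(1−ν²)/E_s · I_f.
S_e = 295 × 5.8 × (1 − 0.21²) / 51500 × 1.1
    = 295 × 5.8 × 0.9559 / 51500 × 1.1
    = 0.03493 m

S_e ≈ 0.0349 m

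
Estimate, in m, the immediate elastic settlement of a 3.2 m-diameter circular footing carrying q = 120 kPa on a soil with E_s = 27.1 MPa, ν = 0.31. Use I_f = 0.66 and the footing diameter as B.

Immediate (elastic) settlement: S_e = q·B·(1−ν²)/E_s · I_f.
E_s = 27.1 MPa = 27100 kPa.
S_e = 120 × 3.2 × (1 − 0.31²) / 27100 × 0.66
    = 120 × 3.2 × 0.9039 / 27100 × 0.66
    = 0.008453 m

S_e ≈ 0.00845 m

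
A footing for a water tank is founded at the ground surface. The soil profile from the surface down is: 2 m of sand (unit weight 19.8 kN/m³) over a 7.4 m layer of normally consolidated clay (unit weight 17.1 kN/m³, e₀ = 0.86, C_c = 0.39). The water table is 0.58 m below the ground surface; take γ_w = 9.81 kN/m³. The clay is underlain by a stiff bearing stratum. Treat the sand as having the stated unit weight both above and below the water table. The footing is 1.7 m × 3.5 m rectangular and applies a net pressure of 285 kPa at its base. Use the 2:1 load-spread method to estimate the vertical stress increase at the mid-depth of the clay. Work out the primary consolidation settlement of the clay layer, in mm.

S_c ≈ 261 mm

Mid-depth of clay below the ground surface: z = 2 + 7.4/2 = 5.7 m.
Total vertical stress at mid-clay: σ_v = 19.8×2 + 17.1×3.7 = 102.87 kPa.
Pore pressure: u = 9.81×(5.7 − 0.58) = 50.227 kPa.
Initial effective stress: σ'_0 = σ_v − u = 102.87 − 50.227 = 52.643 kPa.
Stress increase at mid-clay by the 2:1 spreading method:
Δσ = qBL/((B+z)(L+z)) = 285×1.7×3.5/((1.7+5.7)(3.5+5.7)) = 24.908 kPa
Final effective stress: σ'_f = σ'_0 + Δσ = 52.643 + 24.908 = 77.551 kPa.
Normally consolidated clay, so the full stress increment lies on the virgin compression line:
S_c = C_c·H/(1+e₀)·log₁₀(σ'_f/σ'_0) = 0.39×7.4/(1+0.86)×log₁₀(77.551/52.643)
    = 1.5516 × 0.16825 = 0.2611 m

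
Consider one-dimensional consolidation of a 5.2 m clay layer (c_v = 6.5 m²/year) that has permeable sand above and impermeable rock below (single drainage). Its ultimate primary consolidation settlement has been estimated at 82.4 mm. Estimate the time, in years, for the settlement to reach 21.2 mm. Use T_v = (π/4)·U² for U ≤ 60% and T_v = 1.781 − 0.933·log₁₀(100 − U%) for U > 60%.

Drainage path length: H_d = H = 5.2 m (single drainage).
U = S(t)/S_ult = 21.2/82.4 = 0.2573.
U ≤ 60%: T_v = (π/4)·U² = (π/4)×0.25728² = 0.051988.
t = T_v·H_d²/c_v = 0.051988×5.2²/6.5 = 0.2163 years.

t ≈ 0.216 years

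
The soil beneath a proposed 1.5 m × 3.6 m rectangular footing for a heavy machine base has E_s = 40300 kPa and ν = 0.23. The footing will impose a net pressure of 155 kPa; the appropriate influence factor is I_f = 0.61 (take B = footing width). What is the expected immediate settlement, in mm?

Immediate (elastic) settlement: S_e = q·B·(1−ν²)/E_s · I_f.
S_e = 155 × 1.5 × (1 − 0.23²) / 40300 × 0.61
    = 155 × 1.5 × 0.9471 / 40300 × 0.61
    = 0.003333 m = 3.333 mm

S_e ≈ 3.33 mm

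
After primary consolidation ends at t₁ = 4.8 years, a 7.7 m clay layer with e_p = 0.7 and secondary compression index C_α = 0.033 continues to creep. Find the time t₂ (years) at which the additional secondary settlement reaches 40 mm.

S_s = C_α·H/(1+e_p)·log₁₀(t₂/t₁) ⇒ log₁₀(t₂/t₁) = S_s·(1+e_p)/(C_α·H).
log₁₀(t₂/t₁) = 0.04 × (1+0.7) / (0.033×7.7) = 0.2676
t₂ = t₁ × 10^0.2676 = 4.8 × 1.852 = 8.889 years

t₂ ≈ 8.89 years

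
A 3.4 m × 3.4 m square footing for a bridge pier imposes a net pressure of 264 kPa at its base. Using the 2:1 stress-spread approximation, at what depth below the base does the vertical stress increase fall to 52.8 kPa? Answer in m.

z ≈ 4.2 m

2:1 spreading — at depth z the loaded area has grown by z in each plan dimension:
qB²/(B+z)² = Δσ_z ⇒ z = B(√(q/Δσ_z) − 1) = 3.4×(√(264/52.8) − 1) = 4.203 m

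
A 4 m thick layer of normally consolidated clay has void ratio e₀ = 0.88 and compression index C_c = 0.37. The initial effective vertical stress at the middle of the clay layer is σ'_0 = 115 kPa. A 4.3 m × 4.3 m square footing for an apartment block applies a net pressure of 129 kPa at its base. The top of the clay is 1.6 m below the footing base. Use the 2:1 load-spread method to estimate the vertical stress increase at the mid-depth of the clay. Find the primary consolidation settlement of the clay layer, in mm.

S_c ≈ 98.1 mm

Mid-depth of clay below the footing base: z = 1.6 + 4/2 = 3.6 m.
Stress increase at mid-clay by the 2:1 spreading method:
Δσ = qBL/((B+z)(L+z)) = 129×4.3×4.3/((4.3+3.6)(4.3+3.6)) = 38.218 kPa
Final effective stress: σ'_f = σ'_0 + Δσ = 115 + 38.218 = 153.22 kPa.
Normally consolidated clay, so the full stress increment lies on the virgin compression line:
S_c = C_c·H/(1+e₀)·log₁₀(σ'_f/σ'_0) = 0.37×4/(1+0.88)×log₁₀(153.22/115)
    = 0.78723 × 0.12462 = 0.0981 m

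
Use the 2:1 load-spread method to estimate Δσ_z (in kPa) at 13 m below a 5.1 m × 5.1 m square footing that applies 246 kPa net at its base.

Δσ_z ≈ 19.5 kPa

By the 2:1 method the load spreads at 1 horizontal : 2 vertical, so at depth z the loaded area has grown by z in each plan dimension:
Δσ = qBL/((B+z)(L+z)) = 246×5.1×5.1/((5.1+13)(5.1+13)) = 19.531 kPa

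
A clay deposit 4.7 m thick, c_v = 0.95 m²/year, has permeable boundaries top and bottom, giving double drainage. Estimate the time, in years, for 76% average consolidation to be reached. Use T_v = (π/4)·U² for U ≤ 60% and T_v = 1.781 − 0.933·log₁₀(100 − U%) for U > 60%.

Drainage path length: H_d = H/2 = 2.35 m (double drainage).
U > 60%: T_v = 1.781 − 0.933·log₁₀(100 − 76) = 0.49326.
t = T_v·H_d²/c_v = 0.49326×2.35²/0.95 = 2.867 years.

t ≈ 2.87 years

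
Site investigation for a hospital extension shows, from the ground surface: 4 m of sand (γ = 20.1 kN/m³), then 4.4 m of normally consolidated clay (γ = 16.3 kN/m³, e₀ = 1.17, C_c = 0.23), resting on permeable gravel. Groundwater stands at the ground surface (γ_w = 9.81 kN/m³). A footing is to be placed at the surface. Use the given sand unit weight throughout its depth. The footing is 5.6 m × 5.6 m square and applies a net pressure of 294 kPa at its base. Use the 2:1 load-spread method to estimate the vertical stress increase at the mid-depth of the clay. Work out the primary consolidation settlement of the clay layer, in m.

Mid-depth of clay below the ground surface: z = 4 + 4.4/2 = 6.2 m.
Total vertical stress at mid-clay: σ_v = 20.1×4 + 16.3×2.2 = 116.26 kPa.
Pore pressure: u = 9.81×(6.2 − 0) = 60.822 kPa.
Initial effective stress: σ'_0 = σ_v − u = 116.26 − 60.822 = 55.438 kPa.
Stress increase at mid-clay by the 2:1 spreading method:
Δσ = qBL/((B+z)(L+z)) = 294×5.6×5.6/((5.6+6.2)(5.6+6.2)) = 66.215 kPa
Final effective stress: σ'_f = σ'_0 + Δσ = 55.438 + 66.215 = 121.65 kPa.
Normally consolidated clay, so the full stress increment lies on the virgin compression line:
S_c = C_c·H/(1+e₀)·log₁₀(σ'_f/σ'_0) = 0.23×4.4/(1+1.17)×log₁₀(121.65/55.438)
    = 0.46636 × 0.3413 = 0.1592 m

S_c ≈ 0.159 m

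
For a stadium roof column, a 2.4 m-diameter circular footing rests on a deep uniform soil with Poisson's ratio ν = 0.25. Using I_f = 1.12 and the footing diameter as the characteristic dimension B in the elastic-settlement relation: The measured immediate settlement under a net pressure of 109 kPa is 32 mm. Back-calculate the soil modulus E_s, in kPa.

S_e = q·B·(1−ν²)/E_s · I_f  ⇒  E_s = q·B·(1−ν²)·I_f / S_e.
E_s = 109 × 2.4 × 0.9375 × 1.12 / 0.032 = 8584 kPa

E_s ≈ 8580 kPa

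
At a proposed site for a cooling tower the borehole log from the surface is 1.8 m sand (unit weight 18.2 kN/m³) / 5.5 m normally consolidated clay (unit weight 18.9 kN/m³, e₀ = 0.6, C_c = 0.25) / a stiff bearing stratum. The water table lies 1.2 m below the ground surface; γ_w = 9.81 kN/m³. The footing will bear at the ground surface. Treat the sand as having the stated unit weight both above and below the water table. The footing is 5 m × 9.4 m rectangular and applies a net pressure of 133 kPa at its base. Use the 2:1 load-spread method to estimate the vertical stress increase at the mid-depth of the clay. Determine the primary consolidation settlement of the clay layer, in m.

S_c ≈ 0.24 m

Mid-depth of clay below the ground surface: z = 1.8 + 5.5/2 = 4.55 m.
Total vertical stress at mid-clay: σ_v = 18.2×1.8 + 18.9×2.75 = 84.735 kPa.
Pore pressure: u = 9.81×(4.55 − 1.2) = 32.864 kPa.
Initial effective stress: σ'_0 = σ_v − u = 84.735 − 32.864 = 51.871 kPa.
Stress increase at mid-clay by the 2:1 spreading method:
Δσ = qBL/((B+z)(L+z)) = 133×5×9.4/((5+4.55)(9.4+4.55)) = 46.922 kPa
Final effective stress: σ'_f = σ'_0 + Δσ = 51.871 + 46.922 = 98.793 kPa.
Normally consolidated clay, so the full stress increment lies on the virgin compression line:
S_c = C_c·H/(1+e₀)·log₁₀(σ'_f/σ'_0) = 0.25×5.5/(1+0.6)×log₁₀(98.793/51.871)
    = 0.85938 × 0.2798 = 0.2405 m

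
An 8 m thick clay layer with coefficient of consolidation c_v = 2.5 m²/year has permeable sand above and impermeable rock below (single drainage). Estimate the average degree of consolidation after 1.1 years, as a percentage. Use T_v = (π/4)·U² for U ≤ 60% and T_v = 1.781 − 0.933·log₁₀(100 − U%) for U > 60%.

U ≈ 23.4 %

Drainage path length: H_d = H = 8 m (single drainage).
T_v = c_v·t/H_d² = 2.5×1.1/8² = 0.042969.
T_v = 0.042969 corresponds to the U ≤ 60% branch:
U = √(4T_v/π) = 0.2339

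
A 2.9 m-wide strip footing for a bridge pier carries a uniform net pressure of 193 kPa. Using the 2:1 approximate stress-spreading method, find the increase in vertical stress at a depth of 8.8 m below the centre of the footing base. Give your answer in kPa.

By the 2:1 method the load spreads at 1 horizontal : 2 vertical, so at depth z the loaded area has grown by z in each plan dimension:
Δσ = qB/(B+z) = 193×2.9/(2.9+8.8) = 47.838 kPa

Δσ_z ≈ 47.8 kPa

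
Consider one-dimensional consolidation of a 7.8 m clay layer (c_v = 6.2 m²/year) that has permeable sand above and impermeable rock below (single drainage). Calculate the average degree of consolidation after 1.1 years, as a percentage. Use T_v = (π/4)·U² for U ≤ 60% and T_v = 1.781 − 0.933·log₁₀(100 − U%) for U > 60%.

U ≈ 37.8 %

Drainage path length: H_d = H = 7.8 m (single drainage).
T_v = c_v·t/H_d² = 6.2×1.1/7.8² = 0.1121.
T_v = 0.1121 corresponds to the U ≤ 60% branch:
U = √(4T_v/π) = 0.3778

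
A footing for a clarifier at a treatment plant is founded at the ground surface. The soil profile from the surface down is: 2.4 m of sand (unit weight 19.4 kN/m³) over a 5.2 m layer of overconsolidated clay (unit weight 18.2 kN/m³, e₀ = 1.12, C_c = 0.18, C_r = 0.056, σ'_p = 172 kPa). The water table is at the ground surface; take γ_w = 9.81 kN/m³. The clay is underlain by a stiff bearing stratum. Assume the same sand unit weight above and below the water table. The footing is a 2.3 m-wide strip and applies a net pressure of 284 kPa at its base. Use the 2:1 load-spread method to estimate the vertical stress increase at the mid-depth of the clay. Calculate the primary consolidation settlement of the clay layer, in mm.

Mid-depth of clay below the ground surface: z = 2.4 + 5.2/2 = 5 m.
Total vertical stress at mid-clay: σ_v = 19.4×2.4 + 18.2×2.6 = 93.88 kPa.
Pore pressure: u = 9.81×(5 − 0) = 49.05 kPa.
Initial effective stress: σ'_0 = σ_v − u = 93.88 − 49.05 = 44.83 kPa.
Stress increase at mid-clay by the 2:1 spreading method:
Δσ = qB/(B+z) = 284×2.3/(2.3+5) = 89.479 kPa
Final effective stress: σ'_f = 44.83 + 89.479 = 134.31 kPa.
σ'_f = 134.31 ≤ σ'_p = 172 kPa, so the clay remains overconsolidated and only the recompression index applies:
S_c = C_r·H/(1+e₀)·log₁₀(σ'_f/σ'_0) = 0.056×5.2/2.12×log₁₀(134.31/44.83)
    = 0.13736 × 0.47654 = 0.06546 m

S_c ≈ 65.5 mm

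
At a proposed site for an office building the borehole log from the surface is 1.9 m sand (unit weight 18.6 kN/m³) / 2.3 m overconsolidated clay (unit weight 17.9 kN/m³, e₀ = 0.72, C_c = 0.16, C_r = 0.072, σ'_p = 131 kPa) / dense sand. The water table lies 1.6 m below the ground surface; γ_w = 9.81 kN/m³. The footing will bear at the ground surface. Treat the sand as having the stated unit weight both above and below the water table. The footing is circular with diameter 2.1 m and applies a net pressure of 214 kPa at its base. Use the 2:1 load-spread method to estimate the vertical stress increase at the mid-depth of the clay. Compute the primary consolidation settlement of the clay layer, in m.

S_c ≈ 0.0258 m

Mid-depth of clay below the ground surface: z = 1.9 + 2.3/2 = 3.05 m.
Total vertical stress at mid-clay: σ_v = 18.6×1.9 + 17.9×1.15 = 55.925 kPa.
Pore pressure: u = 9.81×(3.05 − 1.6) = 14.225 kPa.
Initial effective stress: σ'_0 = σ_v − u = 55.925 − 14.225 = 41.7 kPa.
Stress increase at mid-clay by the 2:1 spreading method:
Δσ ≈ qD²/(D+z)² = 214×2.1²/(2.1+3.05)² = 35.583 kPa
Final effective stress: σ'_f = 41.7 + 35.583 = 77.283 kPa.
σ'_f = 77.283 ≤ σ'_p = 131 kPa, so the clay remains overconsolidated and only the recompression index applies:
S_c = C_r·H/(1+e₀)·log₁₀(σ'_f/σ'_0) = 0.072×2.3/1.72×log₁₀(77.283/41.7)
    = 0.096278 × 0.26795 = 0.0258 m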